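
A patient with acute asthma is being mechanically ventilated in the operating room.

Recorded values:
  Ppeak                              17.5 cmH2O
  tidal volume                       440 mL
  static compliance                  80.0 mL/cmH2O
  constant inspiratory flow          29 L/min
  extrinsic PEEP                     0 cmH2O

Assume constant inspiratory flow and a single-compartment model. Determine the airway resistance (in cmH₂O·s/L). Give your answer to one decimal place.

24.8

Flow: 29 L/min ÷ 60 = 0.4833 L/s.
Equation of motion (constant flow): PIP = Vt/C + R·V̇ + PEEP.
R·V̇ = PIP − Vt/C − PEEP = 17.5 − 440/80.0 − 0 = 17.5 − 5.5 − 0 = 12.0 cmH2O.
R = 12.0 / 0.4833 = 24.829 cmH2O·s/L.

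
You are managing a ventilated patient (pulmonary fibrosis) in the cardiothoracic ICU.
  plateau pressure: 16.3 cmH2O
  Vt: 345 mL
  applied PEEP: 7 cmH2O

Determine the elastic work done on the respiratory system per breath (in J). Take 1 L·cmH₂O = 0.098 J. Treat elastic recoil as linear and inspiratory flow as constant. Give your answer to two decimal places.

0.16

Elastic work ≈ ½ × (Pplat − PEEP) × Vt = 0.5 × (16.3 − 7) × 0.345 L = 0.5 × 9.3 × 0.345 = 1.604 L·cmH2O.
× 0.098 J/(L·cmH2O) → 0.1572 J.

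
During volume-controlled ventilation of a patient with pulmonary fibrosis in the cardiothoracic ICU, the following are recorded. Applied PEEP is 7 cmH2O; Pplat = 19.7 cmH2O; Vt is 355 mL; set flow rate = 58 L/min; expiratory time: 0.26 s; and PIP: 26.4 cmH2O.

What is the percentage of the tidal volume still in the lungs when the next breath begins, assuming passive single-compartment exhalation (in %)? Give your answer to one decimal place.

Flow: 58 L/min ÷ 60 = 0.9667 L/s.
R = (PIP − Pplat)/V̇ = (26.4 − 19.7) / 0.9667 = 6.7/0.9667 = 6.931 cmH2O·s/L.
C = Vt/(Pplat − PEEP) = 355.0 / (19.7 − 7) = 355.0/12.7 = 27.953 mL/cmH2O.
τ = R × C = 6.931 × 0.02795 L/cmH2O = 0.1937 s.
Fraction remaining at end-expiration = e^(−Te/τ) = e^(−0.26/0.1937) = 0.2612 → 26.12%.

26.1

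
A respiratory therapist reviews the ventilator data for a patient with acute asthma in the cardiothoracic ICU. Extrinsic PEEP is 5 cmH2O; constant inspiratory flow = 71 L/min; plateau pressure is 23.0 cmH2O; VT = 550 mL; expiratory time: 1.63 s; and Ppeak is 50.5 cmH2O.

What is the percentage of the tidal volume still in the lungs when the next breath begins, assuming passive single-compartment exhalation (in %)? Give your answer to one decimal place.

10.1

Flow: 71 L/min ÷ 60 = 1.1833 L/s.
R = (PIP − Pplat)/V̇ = (50.5 − 23.0) / 1.1833 = 27.5/1.1833 = 23.24 cmH2O·s/L.
C = Vt/(Pplat − PEEP) = 550.0 / (23.0 − 5) = 550.0/18.0 = 30.556 mL/cmH2O.
τ = R × C = 23.24 × 0.03056 L/cmH2O = 0.7102 s.
Fraction remaining at end-expiration = e^(−Te/τ) = e^(−1.63/0.7102) = 0.1007 → 10.07%.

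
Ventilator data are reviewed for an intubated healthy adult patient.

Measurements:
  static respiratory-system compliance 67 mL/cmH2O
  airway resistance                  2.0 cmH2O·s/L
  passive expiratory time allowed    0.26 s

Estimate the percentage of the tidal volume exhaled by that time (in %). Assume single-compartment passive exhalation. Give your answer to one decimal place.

τ = R × C = 2.0 × 67 mL/cmH2O = 2.0 × 0.067 L/cmH2O = 0.134 s.
Passive exhalation: V(t)/V₀ = e^(−t/τ) = e^(−0.26/0.134) = 0.1437.
Fraction exhaled = 1 − 0.1437 = 0.8563 → 85.63%.

85.6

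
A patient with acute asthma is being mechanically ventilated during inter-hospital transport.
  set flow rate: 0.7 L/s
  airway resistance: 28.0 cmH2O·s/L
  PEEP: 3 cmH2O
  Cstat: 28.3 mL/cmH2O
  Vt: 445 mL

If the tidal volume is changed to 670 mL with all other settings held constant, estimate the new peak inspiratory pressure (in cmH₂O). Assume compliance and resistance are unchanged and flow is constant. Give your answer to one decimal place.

PIP = Vt/C + R·V̇ + PEEP (constant-flow equation of motion).
Only the elastic term changes: ΔPIP = ΔVt / C = (670 − 445) / 28.3 = 7.951 cmH2O.
Original PIP = 445/28.3 + 28.0×0.7 + 3 = 38.324 cmH2O; new PIP = 38.324 + (7.951) = 46.275 cmH2O.

46.3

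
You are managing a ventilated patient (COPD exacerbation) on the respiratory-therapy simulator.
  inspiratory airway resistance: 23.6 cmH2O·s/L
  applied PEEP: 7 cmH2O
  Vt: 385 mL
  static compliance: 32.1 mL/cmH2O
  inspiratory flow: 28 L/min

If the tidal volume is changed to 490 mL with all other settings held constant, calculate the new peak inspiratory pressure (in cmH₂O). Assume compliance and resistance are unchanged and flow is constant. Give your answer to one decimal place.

Flow: 28 L/min ÷ 60 = 0.4667 L/s.
PIP = Vt/C + R·V̇ + PEEP (constant-flow equation of motion).
Only the elastic term changes: ΔPIP = ΔVt / C = (490 − 385) / 32.1 = 3.271 cmH2O.
Original PIP = 385/32.1 + 23.6×0.4667 + 7 = 30.008 cmH2O; new PIP = 30.008 + (3.271) = 33.279 cmH2O.

33.3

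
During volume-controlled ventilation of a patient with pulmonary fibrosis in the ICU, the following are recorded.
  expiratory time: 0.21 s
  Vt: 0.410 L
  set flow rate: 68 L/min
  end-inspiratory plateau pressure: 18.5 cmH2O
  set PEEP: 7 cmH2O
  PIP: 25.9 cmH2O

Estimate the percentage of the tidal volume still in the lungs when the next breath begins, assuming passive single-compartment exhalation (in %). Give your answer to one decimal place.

40.6

Flow: 68 L/min ÷ 60 = 1.1333 L/s.
R = (PIP − Pplat)/V̇ = (25.9 − 18.5) / 1.1333 = 7.4/1.1333 = 6.53 cmH2O·s/L.
C = Vt/(Pplat − PEEP) = 410.0 / (18.5 − 7) = 410.0/11.5 = 35.652 mL/cmH2O.
τ = R × C = 6.53 × 0.03565 L/cmH2O = 0.2328 s.
Fraction remaining at end-expiration = e^(−Te/τ) = e^(−0.21/0.2328) = 0.4057 → 40.57%.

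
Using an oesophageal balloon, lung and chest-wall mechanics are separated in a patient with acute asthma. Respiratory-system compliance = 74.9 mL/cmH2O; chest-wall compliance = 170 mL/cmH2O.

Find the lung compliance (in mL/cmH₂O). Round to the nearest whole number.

134

1/CL = 1/Crs − 1/Ccw.
1/CL = 1/74.9 − 1/170 = 0.007469.
CL = 133.89 mL/cmH2O.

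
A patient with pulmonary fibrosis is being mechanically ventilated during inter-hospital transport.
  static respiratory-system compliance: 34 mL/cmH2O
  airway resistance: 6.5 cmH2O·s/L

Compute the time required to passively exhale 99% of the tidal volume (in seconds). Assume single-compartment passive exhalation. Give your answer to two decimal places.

τ = R × C = 6.5 × 34 mL/cmH2O = 6.5 × 0.034 L/cmH2O = 0.221 s.
Exhaled fraction f = 1 − e^(−t/τ) → t = −τ·ln(1 − f) = −0.221·ln(0.01) = 1.018 s.

1.02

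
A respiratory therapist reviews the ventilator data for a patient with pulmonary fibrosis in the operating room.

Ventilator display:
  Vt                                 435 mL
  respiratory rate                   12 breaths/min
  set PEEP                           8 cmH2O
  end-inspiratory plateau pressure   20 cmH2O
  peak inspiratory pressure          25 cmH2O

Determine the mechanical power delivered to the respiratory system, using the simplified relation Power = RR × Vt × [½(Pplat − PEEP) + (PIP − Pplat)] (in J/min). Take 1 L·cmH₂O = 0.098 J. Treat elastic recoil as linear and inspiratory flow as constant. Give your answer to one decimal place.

Per-breath work = Vt × [½(Pplat−PEEP) + (PIP−Pplat)] = 0.435 × [0.5×12.0 + 5.0] = 0.435 × 11.0 = 4.785 L·cmH2O.
Power = 12 × 4.785 = 57.42 L·cmH2O/min.
× 0.098 J/(L·cmH2O) → 5.627 J/min.

5.6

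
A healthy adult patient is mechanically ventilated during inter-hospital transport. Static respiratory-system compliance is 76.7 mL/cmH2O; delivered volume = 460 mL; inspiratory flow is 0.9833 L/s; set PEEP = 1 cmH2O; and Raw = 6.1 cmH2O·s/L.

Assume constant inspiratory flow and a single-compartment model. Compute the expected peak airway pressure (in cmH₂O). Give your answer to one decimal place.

13.0

Equation of motion (constant flow): PIP = Vt/C + R·V̇ + PEEP.
PIP = 460/76.7 + 6.1×0.9833 + 1 = 5.997 + 5.998 + 1 = 12.995 cmH2O.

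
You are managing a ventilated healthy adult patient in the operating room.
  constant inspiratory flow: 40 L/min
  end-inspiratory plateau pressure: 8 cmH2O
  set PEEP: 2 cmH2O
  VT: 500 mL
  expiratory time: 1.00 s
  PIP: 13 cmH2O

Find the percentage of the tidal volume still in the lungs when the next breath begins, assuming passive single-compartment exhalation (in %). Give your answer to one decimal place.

Flow: 40 L/min ÷ 60 = 0.6667 L/s.
R = (PIP − Pplat)/V̇ = (13 − 8) / 0.6667 = 5.0/0.6667 = 7.5 cmH2O·s/L.
C = Vt/(Pplat − PEEP) = 500.0 / (8 − 2) = 500.0/6.0 = 83.333 mL/cmH2O.
τ = R × C = 7.5 × 0.08333 L/cmH2O = 0.625 s.
Fraction remaining at end-expiration = e^(−Te/τ) = e^(−1.00/0.625) = 0.2019 → 20.19%.

20.2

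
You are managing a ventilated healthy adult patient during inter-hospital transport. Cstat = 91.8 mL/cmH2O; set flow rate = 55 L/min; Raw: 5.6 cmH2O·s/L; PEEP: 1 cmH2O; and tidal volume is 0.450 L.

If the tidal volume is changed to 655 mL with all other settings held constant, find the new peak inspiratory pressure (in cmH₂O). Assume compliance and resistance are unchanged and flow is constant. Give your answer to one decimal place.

Flow: 55 L/min ÷ 60 = 0.9167 L/s.
PIP = Vt/C + R·V̇ + PEEP (constant-flow equation of motion).
Only the elastic term changes: ΔPIP = ΔVt / C = (655 − 450) / 91.8 = 2.233 cmH2O.
Original PIP = 450/91.8 + 5.6×0.9167 + 1 = 11.035 cmH2O; new PIP = 11.035 + (2.233) = 13.268 cmH2O.

13.3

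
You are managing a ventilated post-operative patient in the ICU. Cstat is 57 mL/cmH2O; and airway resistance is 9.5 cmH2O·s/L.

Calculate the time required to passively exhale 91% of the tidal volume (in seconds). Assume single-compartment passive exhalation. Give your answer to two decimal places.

1.30

τ = R × C = 9.5 × 57 mL/cmH2O = 9.5 × 0.057 L/cmH2O = 0.5415 s.
Exhaled fraction f = 1 − e^(−t/τ) → t = −τ·ln(1 − f) = −0.5415·ln(0.09) = 1.304 s.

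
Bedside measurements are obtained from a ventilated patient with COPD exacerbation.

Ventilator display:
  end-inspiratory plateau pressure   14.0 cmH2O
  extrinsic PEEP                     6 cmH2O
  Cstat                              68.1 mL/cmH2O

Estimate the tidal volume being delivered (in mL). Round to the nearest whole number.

Vt = Cstat × (Pplat − PEEP) = 68.1 × (14.0 − 6) = 68.1 × 8.0 = 544.8 mL.

545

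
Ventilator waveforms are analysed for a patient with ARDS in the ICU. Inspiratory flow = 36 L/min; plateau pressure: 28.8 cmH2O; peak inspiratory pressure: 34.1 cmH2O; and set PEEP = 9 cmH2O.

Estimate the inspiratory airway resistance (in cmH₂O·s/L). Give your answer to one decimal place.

8.8

Flow: 36 L/min ÷ 60 = 0.6 L/s.
Raw = (PIP − Pplat) / flow = (34.1 − 28.8) / 0.6 = 5.3 / 0.6 = 8.833 cmH2O·s/L.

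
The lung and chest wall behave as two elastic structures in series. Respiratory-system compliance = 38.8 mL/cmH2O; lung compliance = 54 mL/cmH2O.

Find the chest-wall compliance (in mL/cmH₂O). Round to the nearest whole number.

138

1/Ccw = 1/Crs − 1/CL.
1/Ccw = 1/38.8 − 1/54 = 0.007255.
Ccw = 137.84 mL/cmH2O.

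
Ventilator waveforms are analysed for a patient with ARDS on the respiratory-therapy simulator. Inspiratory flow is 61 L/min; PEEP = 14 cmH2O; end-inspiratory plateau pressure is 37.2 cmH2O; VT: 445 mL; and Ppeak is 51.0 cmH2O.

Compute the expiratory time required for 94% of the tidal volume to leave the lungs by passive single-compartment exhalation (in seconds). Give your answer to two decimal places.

Flow: 61 L/min ÷ 60 = 1.0167 L/s.
R = (PIP − Pplat)/V̇ = (51.0 − 37.2) / 1.0167 = 13.8/1.0167 = 13.573 cmH2O·s/L.
C = Vt/(Pplat − PEEP) = 445.0 / (37.2 − 14) = 445.0/23.2 = 19.181 mL/cmH2O.
τ = R × C = 13.573 × 0.01918 L/cmH2O = 0.2603 s.
t = −τ·ln(1 − 0.94) = −0.2603·ln(0.06) = 0.7323 s.

0.73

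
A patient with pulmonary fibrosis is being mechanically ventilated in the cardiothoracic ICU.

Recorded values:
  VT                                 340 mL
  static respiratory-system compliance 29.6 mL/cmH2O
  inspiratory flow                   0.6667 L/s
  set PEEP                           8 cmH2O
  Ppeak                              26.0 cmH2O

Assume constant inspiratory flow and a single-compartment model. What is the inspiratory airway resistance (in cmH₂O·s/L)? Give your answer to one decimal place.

Equation of motion (constant flow): PIP = Vt/C + R·V̇ + PEEP.
R·V̇ = PIP − Vt/C − PEEP = 26.0 − 340/29.6 − 8 = 26.0 − 11.486 − 8 = 6.514 cmH2O.
R = 6.514 / 0.6667 = 9.771 cmH2O·s/L.

9.8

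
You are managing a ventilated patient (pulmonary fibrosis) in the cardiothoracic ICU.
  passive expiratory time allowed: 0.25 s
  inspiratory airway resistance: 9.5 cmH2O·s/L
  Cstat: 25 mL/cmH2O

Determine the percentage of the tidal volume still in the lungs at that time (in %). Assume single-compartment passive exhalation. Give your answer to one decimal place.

34.9

τ = R × C = 9.5 × 25 mL/cmH2O = 9.5 × 0.025 L/cmH2O = 0.2375 s.
Passive exhalation: V(t)/V₀ = e^(−t/τ) = e^(−0.25/0.2375) = 0.349.
Fraction remaining = 0.349 → 34.9%.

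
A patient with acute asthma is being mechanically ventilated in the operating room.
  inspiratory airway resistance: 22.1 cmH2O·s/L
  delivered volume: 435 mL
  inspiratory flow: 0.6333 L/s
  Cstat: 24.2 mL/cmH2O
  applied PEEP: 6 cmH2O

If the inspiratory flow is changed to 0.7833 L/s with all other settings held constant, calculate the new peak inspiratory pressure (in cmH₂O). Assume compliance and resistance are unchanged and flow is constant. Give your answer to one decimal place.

PIP = Vt/C + R·V̇ + PEEP (constant-flow equation of motion).
Only the resistive term changes: ΔPIP = R × ΔV̇ = 22.1 × (0.7833 − 0.6333) = 22.1 × 0.15 = 3.315 cmH2O.
Original PIP = 435/24.2 + 22.1×0.6333 + 6 = 37.971 cmH2O; new PIP = 37.971 + (3.315) = 41.286 cmH2O.

41.3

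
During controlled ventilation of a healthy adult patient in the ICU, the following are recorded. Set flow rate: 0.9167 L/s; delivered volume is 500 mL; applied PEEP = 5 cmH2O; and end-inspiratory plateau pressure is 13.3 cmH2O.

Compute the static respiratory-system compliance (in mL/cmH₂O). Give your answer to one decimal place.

60.2

Cstat = Vt / (Pplat − PEEP) = 500 / (13.3 − 5) = 500 / 8.3 = 60.241 mL/cmH2O.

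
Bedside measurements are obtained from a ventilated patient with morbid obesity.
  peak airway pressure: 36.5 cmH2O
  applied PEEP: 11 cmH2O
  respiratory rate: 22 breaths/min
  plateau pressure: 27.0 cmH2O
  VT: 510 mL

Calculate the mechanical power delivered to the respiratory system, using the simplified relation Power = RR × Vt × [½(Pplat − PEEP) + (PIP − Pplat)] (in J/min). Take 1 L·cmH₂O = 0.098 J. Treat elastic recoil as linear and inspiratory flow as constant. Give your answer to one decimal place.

Per-breath work = Vt × [½(Pplat−PEEP) + (PIP−Pplat)] = 0.510 × [0.5×16.0 + 9.5] = 0.510 × 17.5 = 8.925 L·cmH2O.
Power = 22 × 8.925 = 196.35 L·cmH2O/min.
× 0.098 J/(L·cmH2O) → 19.242 J/min.

19.2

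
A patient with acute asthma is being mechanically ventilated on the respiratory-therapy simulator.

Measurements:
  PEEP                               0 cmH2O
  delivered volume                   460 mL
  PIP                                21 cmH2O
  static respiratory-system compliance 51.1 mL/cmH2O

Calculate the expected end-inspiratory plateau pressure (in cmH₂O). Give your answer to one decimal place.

9.0

Pplat = PEEP + Vt / Cstat = 0 + 460 / 51.1 = 0 + 9.002 = 9.002 cmH2O.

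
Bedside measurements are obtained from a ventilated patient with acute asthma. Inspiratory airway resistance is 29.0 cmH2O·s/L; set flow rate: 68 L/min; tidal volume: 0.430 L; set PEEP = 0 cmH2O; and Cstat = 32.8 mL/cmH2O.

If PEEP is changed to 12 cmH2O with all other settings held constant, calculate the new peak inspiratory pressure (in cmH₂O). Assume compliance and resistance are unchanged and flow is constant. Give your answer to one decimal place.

Flow: 68 L/min ÷ 60 = 1.1333 L/s.
PIP = Vt/C + R·V̇ + PEEP (constant-flow equation of motion).
Only the baseline term changes: ΔPIP = ΔPEEP = 12 − 0 = 12.0 cmH2O.
Original PIP = 430/32.8 + 29.0×1.1333 + 0 = 45.975 cmH2O; new PIP = 45.975 + (12.0) = 57.975 cmH2O.

58.0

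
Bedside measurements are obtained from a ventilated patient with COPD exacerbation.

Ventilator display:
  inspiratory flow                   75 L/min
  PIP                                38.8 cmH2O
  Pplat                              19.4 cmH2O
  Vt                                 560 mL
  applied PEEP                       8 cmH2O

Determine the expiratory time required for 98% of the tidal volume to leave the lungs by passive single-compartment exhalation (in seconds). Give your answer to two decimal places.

2.98

Flow: 75 L/min ÷ 60 = 1.25 L/s.
R = (PIP − Pplat)/V̇ = (38.8 − 19.4) / 1.25 = 19.4/1.25 = 15.52 cmH2O·s/L.
C = Vt/(Pplat − PEEP) = 560.0 / (19.4 − 8) = 560.0/11.4 = 49.123 mL/cmH2O.
τ = R × C = 15.52 × 0.04912 L/cmH2O = 0.7623 s.
t = −τ·ln(1 − 0.98) = −0.7623·ln(0.02) = 2.982 s.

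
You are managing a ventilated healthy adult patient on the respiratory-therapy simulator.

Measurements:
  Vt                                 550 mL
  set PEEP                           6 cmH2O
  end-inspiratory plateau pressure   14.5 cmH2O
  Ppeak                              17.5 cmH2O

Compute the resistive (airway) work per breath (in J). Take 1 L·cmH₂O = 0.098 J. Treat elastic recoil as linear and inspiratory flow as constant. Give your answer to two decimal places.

With constant inspiratory flow the resistive pressure is constant at PIP − Pplat = 17.5 − 14.5 = 3.0 cmH2O, so resistive work = 3.0 × 0.550 = 1.65 L·cmH2O.
× 0.098 J/(L·cmH2O) → 0.1617 J.

0.16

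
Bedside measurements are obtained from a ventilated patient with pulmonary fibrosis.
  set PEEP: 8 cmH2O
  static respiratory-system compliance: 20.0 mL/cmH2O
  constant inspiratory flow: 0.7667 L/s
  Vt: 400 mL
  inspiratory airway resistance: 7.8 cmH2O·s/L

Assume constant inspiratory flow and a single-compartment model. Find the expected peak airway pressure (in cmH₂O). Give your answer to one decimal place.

34.0

Equation of motion (constant flow): PIP = Vt/C + R·V̇ + PEEP.
PIP = 400/20.0 + 7.8×0.7667 + 8 = 20.0 + 5.98 + 8 = 33.98 cmH2O.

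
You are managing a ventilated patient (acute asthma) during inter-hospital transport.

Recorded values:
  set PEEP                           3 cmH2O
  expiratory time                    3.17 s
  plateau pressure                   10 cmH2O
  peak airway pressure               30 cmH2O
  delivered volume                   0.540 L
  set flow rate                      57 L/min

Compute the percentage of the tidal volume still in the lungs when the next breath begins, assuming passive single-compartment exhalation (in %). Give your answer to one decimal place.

14.2

Flow: 57 L/min ÷ 60 = 0.95 L/s.
R = (PIP − Pplat)/V̇ = (30 − 10) / 0.95 = 20.0/0.95 = 21.053 cmH2O·s/L.
C = Vt/(Pplat − PEEP) = 540.0 / (10 − 3) = 540.0/7.0 = 77.143 mL/cmH2O.
τ = R × C = 21.053 × 0.07714 L/cmH2O = 1.624 s.
Fraction remaining at end-expiration = e^(−Te/τ) = e^(−3.17/1.624) = 0.142 → 14.2%.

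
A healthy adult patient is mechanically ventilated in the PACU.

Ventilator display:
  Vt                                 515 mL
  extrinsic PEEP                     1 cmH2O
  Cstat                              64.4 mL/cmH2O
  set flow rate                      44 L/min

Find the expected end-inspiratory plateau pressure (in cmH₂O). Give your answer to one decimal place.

9.0

Pplat = PEEP + Vt / Cstat = 1 + 515 / 64.4 = 1 + 7.997 = 8.997 cmH2O.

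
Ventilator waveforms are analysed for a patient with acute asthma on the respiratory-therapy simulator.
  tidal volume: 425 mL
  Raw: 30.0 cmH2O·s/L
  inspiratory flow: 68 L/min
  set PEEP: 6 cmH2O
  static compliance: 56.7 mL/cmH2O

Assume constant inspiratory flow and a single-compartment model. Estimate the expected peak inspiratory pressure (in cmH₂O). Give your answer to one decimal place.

Flow: 68 L/min ÷ 60 = 1.1333 L/s.
Equation of motion (constant flow): PIP = Vt/C + R·V̇ + PEEP.
PIP = 425/56.7 + 30.0×1.1333 + 6 = 7.496 + 33.999 + 6 = 47.495 cmH2O.

47.5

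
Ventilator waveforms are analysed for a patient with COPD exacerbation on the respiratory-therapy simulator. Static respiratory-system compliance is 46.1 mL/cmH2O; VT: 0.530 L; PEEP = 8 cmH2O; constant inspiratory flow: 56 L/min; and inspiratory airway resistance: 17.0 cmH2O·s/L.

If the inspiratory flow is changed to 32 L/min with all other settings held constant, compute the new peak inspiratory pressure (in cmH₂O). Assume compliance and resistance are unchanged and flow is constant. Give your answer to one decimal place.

Flow: 56 L/min ÷ 60 = 0.9333 L/s.
New flow: 32 L/min ÷ 60 = 0.5333 L/s.
PIP = Vt/C + R·V̇ + PEEP (constant-flow equation of motion).
Only the resistive term changes: ΔPIP = R × ΔV̇ = 17.0 × (0.5333 − 0.9333) = 17.0 × -0.4 = -6.8 cmH2O.
Original PIP = 530/46.1 + 17.0×0.9333 + 8 = 35.363 cmH2O; new PIP = 35.363 + (-6.8) = 28.563 cmH2O.

28.6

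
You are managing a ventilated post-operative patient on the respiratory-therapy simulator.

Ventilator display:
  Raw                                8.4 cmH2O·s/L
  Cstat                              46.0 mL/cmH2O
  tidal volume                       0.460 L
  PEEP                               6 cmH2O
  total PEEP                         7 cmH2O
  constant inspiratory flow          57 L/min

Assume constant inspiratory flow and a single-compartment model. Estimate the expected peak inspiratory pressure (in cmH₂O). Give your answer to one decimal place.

Flow: 57 L/min ÷ 60 = 0.95 L/s.
Total PEEP = 7 cmH2O (set 6 + intrinsic 1); this is the baseline alveolar pressure.
Equation of motion (constant flow): PIP = Vt/C + R·V̇ + PEEP.
PIP = 460/46.0 + 8.4×0.95 + 7 = 10.0 + 7.98 + 7 = 24.98 cmH2O.

25.0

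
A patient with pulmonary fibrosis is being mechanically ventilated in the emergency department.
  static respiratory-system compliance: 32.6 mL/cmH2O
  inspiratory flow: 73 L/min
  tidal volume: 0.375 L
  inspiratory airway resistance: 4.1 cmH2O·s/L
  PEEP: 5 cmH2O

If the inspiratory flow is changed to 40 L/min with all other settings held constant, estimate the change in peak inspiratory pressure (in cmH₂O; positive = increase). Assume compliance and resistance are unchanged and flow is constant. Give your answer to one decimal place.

-2.3

Flow: 73 L/min ÷ 60 = 1.2167 L/s.
New flow: 40 L/min ÷ 60 = 0.6667 L/s.
PIP = Vt/C + R·V̇ + PEEP (constant-flow equation of motion).
Only the resistive term changes: ΔPIP = R × ΔV̇ = 4.1 × (0.6667 − 1.2167) = 4.1 × -0.55 = -2.255 cmH2O.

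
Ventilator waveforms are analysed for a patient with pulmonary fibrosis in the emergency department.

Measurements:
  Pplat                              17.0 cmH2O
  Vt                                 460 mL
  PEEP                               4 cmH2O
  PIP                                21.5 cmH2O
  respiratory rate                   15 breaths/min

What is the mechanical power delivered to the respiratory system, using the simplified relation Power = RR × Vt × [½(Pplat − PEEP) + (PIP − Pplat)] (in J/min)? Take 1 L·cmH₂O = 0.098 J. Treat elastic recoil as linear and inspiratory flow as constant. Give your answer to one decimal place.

7.4

Per-breath work = Vt × [½(Pplat−PEEP) + (PIP−Pplat)] = 0.460 × [0.5×13.0 + 4.5] = 0.460 × 11.0 = 5.06 L·cmH2O.
Power = 15 × 5.06 = 75.9 L·cmH2O/min.
× 0.098 J/(L·cmH2O) → 7.438 J/min.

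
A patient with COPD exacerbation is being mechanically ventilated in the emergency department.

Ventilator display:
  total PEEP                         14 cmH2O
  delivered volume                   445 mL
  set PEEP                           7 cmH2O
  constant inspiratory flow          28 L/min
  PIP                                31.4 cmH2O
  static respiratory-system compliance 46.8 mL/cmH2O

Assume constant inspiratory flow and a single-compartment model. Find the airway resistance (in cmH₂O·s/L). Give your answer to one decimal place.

Flow: 28 L/min ÷ 60 = 0.4667 L/s.
Total PEEP = 14 cmH2O (set 7 + intrinsic 7); this is the baseline alveolar pressure.
Equation of motion (constant flow): PIP = Vt/C + R·V̇ + PEEP.
R·V̇ = PIP − Vt/C − PEEP = 31.4 − 445/46.8 − 14 = 31.4 − 9.509 − 14 = 7.891 cmH2O.
R = 7.891 / 0.4667 = 16.908 cmH2O·s/L.

16.9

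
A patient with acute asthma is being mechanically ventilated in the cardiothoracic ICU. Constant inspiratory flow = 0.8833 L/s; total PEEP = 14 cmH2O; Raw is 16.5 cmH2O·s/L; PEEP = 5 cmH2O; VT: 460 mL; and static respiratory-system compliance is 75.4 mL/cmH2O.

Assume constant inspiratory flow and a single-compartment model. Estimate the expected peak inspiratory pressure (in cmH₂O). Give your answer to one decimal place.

Total PEEP = 14 cmH2O (set 5 + intrinsic 9); this is the baseline alveolar pressure.
Equation of motion (constant flow): PIP = Vt/C + R·V̇ + PEEP.
PIP = 460/75.4 + 16.5×0.8833 + 14 = 6.101 + 14.574 + 14 = 34.675 cmH2O.

34.7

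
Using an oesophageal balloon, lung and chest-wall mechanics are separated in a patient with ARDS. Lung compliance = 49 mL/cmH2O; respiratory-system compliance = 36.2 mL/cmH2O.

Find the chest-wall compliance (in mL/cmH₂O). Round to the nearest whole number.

139

1/Ccw = 1/Crs − 1/CL.
1/Ccw = 1/36.2 − 1/49 = 0.007216.
Ccw = 138.58 mL/cmH2O.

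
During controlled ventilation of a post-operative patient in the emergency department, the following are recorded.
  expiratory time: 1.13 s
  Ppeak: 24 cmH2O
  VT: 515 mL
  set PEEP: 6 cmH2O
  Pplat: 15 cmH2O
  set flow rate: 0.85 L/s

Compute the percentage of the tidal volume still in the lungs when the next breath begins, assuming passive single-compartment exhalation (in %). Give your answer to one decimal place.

R = (PIP − Pplat)/V̇ = (24 − 15) / 0.85 = 9.0/0.85 = 10.588 cmH2O·s/L.
C = Vt/(Pplat − PEEP) = 515.0 / (15 − 6) = 515.0/9.0 = 57.222 mL/cmH2O.
τ = R × C = 10.588 × 0.05722 L/cmH2O = 0.6058 s.
Fraction remaining at end-expiration = e^(−Te/τ) = e^(−1.13/0.6058) = 0.1548 → 15.48%.

15.5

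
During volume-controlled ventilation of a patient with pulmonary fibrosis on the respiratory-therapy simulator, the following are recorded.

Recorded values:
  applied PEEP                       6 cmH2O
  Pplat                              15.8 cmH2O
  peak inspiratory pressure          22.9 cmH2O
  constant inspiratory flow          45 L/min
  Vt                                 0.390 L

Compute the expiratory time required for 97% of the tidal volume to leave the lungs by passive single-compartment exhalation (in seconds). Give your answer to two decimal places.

Flow: 45 L/min ÷ 60 = 0.75 L/s.
R = (PIP − Pplat)/V̇ = (22.9 − 15.8) / 0.75 = 7.1/0.75 = 9.467 cmH2O·s/L.
C = Vt/(Pplat − PEEP) = 390.0 / (15.8 − 6) = 390.0/9.8 = 39.796 mL/cmH2O.
τ = R × C = 9.467 × 0.0398 L/cmH2O = 0.3768 s.
t = −τ·ln(1 − 0.97) = −0.3768·ln(0.03) = 1.321 s.

1.32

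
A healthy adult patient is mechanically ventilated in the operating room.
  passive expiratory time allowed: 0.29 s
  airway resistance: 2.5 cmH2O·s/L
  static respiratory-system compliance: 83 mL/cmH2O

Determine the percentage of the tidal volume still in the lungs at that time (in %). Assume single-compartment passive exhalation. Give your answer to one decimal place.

24.7

τ = R × C = 2.5 × 83 mL/cmH2O = 2.5 × 0.083 L/cmH2O = 0.2075 s.
Passive exhalation: V(t)/V₀ = e^(−t/τ) = e^(−0.29/0.2075) = 0.2472.
Fraction remaining = 0.2472 → 24.72%.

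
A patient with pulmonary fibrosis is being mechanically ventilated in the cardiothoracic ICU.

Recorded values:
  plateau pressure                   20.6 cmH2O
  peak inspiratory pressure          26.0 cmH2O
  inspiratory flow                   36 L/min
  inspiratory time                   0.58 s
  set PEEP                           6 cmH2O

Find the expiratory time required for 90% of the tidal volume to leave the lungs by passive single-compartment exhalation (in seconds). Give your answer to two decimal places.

Flow: 36 L/min ÷ 60 = 0.6 L/s.
Vt = flow × Ti = 0.6 L/s × 0.58 s × 1000 mL/L = 348.0 mL.
R = (PIP − Pplat)/V̇ = (26.0 − 20.6) / 0.6 = 5.4/0.6 = 9.0 cmH2O·s/L.
C = Vt/(Pplat − PEEP) = 348.0 / (20.6 − 6) = 348.0/14.6 = 23.836 mL/cmH2O.
τ = R × C = 9.0 × 0.02384 L/cmH2O = 0.2146 s.
t = −τ·ln(1 − 0.90) = −0.2146·ln(0.1) = 0.4941 s.

0.49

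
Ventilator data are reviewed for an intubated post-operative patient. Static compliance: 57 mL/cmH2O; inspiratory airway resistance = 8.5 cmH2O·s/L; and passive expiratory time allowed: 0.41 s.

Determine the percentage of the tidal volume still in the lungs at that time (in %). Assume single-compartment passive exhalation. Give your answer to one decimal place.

τ = R × C = 8.5 × 57 mL/cmH2O = 8.5 × 0.057 L/cmH2O = 0.4845 s.
Passive exhalation: V(t)/V₀ = e^(−t/τ) = e^(−0.41/0.4845) = 0.429.
Fraction remaining = 0.429 → 42.9%.

42.9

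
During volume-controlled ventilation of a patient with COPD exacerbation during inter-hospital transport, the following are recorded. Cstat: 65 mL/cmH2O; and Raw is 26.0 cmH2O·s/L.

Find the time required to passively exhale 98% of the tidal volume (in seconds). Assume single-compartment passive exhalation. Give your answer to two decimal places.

6.61

τ = R × C = 26.0 × 65 mL/cmH2O = 26.0 × 0.065 L/cmH2O = 1.69 s.
Exhaled fraction f = 1 − e^(−t/τ) → t = −τ·ln(1 − f) = −1.69·ln(0.02) = 6.611 s.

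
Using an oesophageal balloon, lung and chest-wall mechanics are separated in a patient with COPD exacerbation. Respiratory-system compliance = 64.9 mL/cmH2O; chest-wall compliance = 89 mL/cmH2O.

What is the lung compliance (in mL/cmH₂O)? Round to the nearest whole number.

1/CL = 1/Crs − 1/Ccw.
1/CL = 1/64.9 − 1/89 = 0.004172.
CL = 239.69 mL/cmH2O.

240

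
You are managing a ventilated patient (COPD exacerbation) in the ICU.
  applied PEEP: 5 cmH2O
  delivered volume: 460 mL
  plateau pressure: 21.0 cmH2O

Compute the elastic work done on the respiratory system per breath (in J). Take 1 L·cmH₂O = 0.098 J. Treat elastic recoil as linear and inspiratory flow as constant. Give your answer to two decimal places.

Elastic work ≈ ½ × (Pplat − PEEP) × Vt = 0.5 × (21.0 − 5) × 0.460 L = 0.5 × 16.0 × 0.460 = 3.68 L·cmH2O.
× 0.098 J/(L·cmH2O) → 0.3606 J.

0.36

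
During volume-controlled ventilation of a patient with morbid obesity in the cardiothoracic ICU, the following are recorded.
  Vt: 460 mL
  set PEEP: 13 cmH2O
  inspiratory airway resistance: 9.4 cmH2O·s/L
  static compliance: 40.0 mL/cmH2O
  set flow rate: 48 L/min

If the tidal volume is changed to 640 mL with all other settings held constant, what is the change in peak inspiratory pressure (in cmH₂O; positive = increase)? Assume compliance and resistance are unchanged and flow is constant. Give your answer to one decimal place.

4.5

PIP = Vt/C + R·V̇ + PEEP (constant-flow equation of motion).
Only the elastic term changes: ΔPIP = ΔVt / C = (640 − 460) / 40.0 = 4.5 cmH2O.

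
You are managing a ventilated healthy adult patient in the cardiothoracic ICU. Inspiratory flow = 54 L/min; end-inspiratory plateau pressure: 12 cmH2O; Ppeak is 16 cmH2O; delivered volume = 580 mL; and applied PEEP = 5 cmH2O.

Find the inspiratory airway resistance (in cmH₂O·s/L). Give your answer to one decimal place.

4.4

Flow: 54 L/min ÷ 60 = 0.9 L/s.
Raw = (PIP − Pplat) / flow = (16 − 12) / 0.9 = 4.0 / 0.9 = 4.444 cmH2O·s/L.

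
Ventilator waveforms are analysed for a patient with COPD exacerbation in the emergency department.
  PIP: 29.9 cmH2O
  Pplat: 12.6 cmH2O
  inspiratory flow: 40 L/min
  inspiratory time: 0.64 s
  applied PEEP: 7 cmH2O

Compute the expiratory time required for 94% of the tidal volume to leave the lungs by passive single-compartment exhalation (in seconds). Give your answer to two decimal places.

Flow: 40 L/min ÷ 60 = 0.6667 L/s.
Vt = flow × Ti = 0.6667 L/s × 0.64 s × 1000 mL/L = 426.69 mL.
R = (PIP − Pplat)/V̇ = (29.9 − 12.6) / 0.6667 = 17.3/0.6667 = 25.949 cmH2O·s/L.
C = Vt/(Pplat − PEEP) = 426.69 / (12.6 − 7) = 426.69/5.6 = 76.195 mL/cmH2O.
τ = R × C = 25.949 × 0.0762 L/cmH2O = 1.977 s.
t = −τ·ln(1 − 0.94) = −1.977·ln(0.06) = 5.562 s.

5.56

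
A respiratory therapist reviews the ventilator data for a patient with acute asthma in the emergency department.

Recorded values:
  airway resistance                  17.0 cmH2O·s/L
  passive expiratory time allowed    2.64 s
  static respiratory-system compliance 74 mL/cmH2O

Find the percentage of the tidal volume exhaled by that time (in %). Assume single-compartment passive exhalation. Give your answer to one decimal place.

τ = R × C = 17.0 × 74 mL/cmH2O = 17.0 × 0.074 L/cmH2O = 1.258 s.
Passive exhalation: V(t)/V₀ = e^(−t/τ) = e^(−2.64/1.258) = 0.1226.
Fraction exhaled = 1 − 0.1226 = 0.8774 → 87.74%.

87.7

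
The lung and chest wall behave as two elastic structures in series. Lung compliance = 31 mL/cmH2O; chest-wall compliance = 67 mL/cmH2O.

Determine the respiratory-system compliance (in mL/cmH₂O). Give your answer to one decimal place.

21.2

Lung and chest wall are elastances in series: 1/Crs = 1/CL + 1/Ccw.
1/Crs = 1/31 + 1/67 = 0.04718.
Crs = 21.195 mL/cmH2O.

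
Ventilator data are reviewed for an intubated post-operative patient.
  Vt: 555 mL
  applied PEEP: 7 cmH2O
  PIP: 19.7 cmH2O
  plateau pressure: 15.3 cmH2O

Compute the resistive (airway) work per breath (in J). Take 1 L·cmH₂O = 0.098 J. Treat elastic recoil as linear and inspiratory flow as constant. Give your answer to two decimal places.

With constant inspiratory flow the resistive pressure is constant at PIP − Pplat = 19.7 − 15.3 = 4.4 cmH2O, so resistive work = 4.4 × 0.555 = 2.442 L·cmH2O.
× 0.098 J/(L·cmH2O) → 0.2393 J.

0.24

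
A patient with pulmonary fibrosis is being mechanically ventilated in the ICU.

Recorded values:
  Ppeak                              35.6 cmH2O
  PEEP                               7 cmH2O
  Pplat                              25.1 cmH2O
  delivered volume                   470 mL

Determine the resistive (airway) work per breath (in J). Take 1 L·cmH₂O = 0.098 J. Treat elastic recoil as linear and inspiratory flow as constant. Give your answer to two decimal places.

0.48

With constant inspiratory flow the resistive pressure is constant at PIP − Pplat = 35.6 − 25.1 = 10.5 cmH2O, so resistive work = 10.5 × 0.470 = 4.935 L·cmH2O.
× 0.098 J/(L·cmH2O) → 0.4836 J.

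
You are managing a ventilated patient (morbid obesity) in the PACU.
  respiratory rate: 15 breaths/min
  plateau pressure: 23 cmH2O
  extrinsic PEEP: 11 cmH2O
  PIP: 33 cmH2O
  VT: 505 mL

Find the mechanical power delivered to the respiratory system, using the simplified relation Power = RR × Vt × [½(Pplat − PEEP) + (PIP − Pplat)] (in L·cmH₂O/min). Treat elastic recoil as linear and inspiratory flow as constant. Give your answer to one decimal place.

121.2

Per-breath work = Vt × [½(Pplat−PEEP) + (PIP−Pplat)] = 0.505 × [0.5×12.0 + 10.0] = 0.505 × 16.0 = 8.08 L·cmH2O.
Power = 15 × 8.08 = 121.2 L·cmH2O/min.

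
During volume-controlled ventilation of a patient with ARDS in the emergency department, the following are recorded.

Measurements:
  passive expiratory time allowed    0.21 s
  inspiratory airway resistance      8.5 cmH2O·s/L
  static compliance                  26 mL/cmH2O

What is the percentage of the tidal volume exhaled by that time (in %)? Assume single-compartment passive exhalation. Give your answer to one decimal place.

τ = R × C = 8.5 × 26 mL/cmH2O = 8.5 × 0.026 L/cmH2O = 0.221 s.
Passive exhalation: V(t)/V₀ = e^(−t/τ) = e^(−0.21/0.221) = 0.3867.
Fraction exhaled = 1 − 0.3867 = 0.6133 → 61.33%.

61.3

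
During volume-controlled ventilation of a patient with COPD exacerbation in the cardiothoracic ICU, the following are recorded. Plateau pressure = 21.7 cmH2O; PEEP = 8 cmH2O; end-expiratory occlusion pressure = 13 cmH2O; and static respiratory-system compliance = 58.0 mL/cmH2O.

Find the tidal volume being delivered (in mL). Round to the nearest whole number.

505

End-expiratory occlusion gives total PEEP = 13 cmH2O (intrinsic PEEP = 13 − 8 = 5). Use total PEEP for the elastic gradient.
Vt = Cstat × (Pplat − PEEPtotal) = 58.0 × (21.7 − 13) = 58.0 × 8.7 = 504.6 mL.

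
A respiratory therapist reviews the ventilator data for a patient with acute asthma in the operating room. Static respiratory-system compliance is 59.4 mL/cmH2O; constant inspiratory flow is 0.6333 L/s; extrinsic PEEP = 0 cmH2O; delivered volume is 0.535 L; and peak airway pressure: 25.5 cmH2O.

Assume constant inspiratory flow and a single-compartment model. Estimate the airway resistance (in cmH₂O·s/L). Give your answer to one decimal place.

26.0

Equation of motion (constant flow): PIP = Vt/C + R·V̇ + PEEP.
R·V̇ = PIP − Vt/C − PEEP = 25.5 − 535/59.4 − 0 = 25.5 − 9.007 − 0 = 16.493 cmH2O.
R = 16.493 / 0.6333 = 26.043 cmH2O·s/L.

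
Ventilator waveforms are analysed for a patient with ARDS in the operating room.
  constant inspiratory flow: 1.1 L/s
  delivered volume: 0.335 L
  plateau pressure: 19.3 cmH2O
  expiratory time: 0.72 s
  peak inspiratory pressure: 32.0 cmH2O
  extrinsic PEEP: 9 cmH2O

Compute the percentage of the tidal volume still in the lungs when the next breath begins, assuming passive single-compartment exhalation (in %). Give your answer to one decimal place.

R = (PIP − Pplat)/V̇ = (32.0 − 19.3) / 1.1 = 12.7/1.1 = 11.545 cmH2O·s/L.
C = Vt/(Pplat − PEEP) = 335.0 / (19.3 − 9) = 335.0/10.3 = 32.524 mL/cmH2O.
τ = R × C = 11.545 × 0.03252 L/cmH2O = 0.3754 s.
Fraction remaining at end-expiration = e^(−Te/τ) = e^(−0.72/0.3754) = 0.1469 → 14.69%.

14.7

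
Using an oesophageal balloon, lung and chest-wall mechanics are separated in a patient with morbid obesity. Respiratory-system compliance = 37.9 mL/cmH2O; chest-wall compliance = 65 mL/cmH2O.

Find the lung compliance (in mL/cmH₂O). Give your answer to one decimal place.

1/CL = 1/Crs − 1/Ccw.
1/CL = 1/37.9 − 1/65 = 0.011.
CL = 90.909 mL/cmH2O.

90.9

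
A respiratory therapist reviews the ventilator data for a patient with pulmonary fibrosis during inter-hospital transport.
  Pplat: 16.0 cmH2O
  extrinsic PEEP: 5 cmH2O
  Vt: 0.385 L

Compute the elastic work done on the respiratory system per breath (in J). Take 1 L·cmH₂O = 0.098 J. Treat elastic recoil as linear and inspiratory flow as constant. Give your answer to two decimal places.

Elastic work ≈ ½ × (Pplat − PEEP) × Vt = 0.5 × (16.0 − 5) × 0.385 L = 0.5 × 11.0 × 0.385 = 2.118 L·cmH2O.
× 0.098 J/(L·cmH2O) → 0.2076 J.

0.21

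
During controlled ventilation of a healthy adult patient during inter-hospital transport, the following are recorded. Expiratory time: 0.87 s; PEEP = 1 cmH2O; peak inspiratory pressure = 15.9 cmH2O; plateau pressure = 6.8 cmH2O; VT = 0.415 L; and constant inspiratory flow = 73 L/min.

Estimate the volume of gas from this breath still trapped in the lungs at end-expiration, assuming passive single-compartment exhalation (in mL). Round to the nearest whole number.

82

Flow: 73 L/min ÷ 60 = 1.2167 L/s.
R = (PIP − Pplat)/V̇ = (15.9 − 6.8) / 1.2167 = 9.1/1.2167 = 7.479 cmH2O·s/L.
C = Vt/(Pplat − PEEP) = 415.0 / (6.8 − 1) = 415.0/5.8 = 71.552 mL/cmH2O.
τ = R × C = 7.479 × 0.07155 L/cmH2O = 0.5351 s.
Fraction remaining = e^(−Te/τ) = e^(−0.87/0.5351) = 0.1967.
Trapped volume = 415.0 × 0.1967 = 81.631 mL.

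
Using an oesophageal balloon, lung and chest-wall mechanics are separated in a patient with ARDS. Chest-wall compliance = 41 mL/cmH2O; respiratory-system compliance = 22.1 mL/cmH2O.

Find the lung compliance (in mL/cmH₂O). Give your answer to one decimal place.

1/CL = 1/Crs − 1/Ccw.
1/CL = 1/22.1 − 1/41 = 0.02086.
CL = 47.939 mL/cmH2O.

47.9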